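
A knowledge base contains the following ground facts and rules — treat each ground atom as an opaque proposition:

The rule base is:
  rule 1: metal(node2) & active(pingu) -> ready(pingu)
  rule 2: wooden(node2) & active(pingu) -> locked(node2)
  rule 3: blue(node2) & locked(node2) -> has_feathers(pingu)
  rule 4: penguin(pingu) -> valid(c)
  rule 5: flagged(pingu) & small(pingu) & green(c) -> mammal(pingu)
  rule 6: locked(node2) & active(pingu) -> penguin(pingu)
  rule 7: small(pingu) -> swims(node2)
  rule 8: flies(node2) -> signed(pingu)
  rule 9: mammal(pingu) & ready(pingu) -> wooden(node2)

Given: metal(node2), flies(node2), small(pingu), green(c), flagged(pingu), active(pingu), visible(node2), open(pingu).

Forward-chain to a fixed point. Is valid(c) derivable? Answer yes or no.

Round 1: rule 1 [metal(node2) & active(pingu) -> ready(pingu)]; rule 5 [flagged(pingu) & small(pingu) & green(c) -> mammal(pingu)]; rule 7 [small(pingu) -> swims(node2)]; rule 8 [flies(node2) -> signed(pingu)]. New: ready(pingu), mammal(pingu), swims(node2), signed(pingu).
Round 2: rule 9 [mammal(pingu) & ready(pingu) -> wooden(node2)]. New: wooden(node2).
Round 3: rule 2 [wooden(node2) & active(pingu) -> locked(node2)]. New: locked(node2).
Round 4: rule 6 [locked(node2) & active(pingu) -> penguin(pingu)]. New: penguin(pingu).
Round 5: rule 4 [penguin(pingu) -> valid(c)]. New: valid(c).
valid(c) appears in round 5, so it is derivable.

yes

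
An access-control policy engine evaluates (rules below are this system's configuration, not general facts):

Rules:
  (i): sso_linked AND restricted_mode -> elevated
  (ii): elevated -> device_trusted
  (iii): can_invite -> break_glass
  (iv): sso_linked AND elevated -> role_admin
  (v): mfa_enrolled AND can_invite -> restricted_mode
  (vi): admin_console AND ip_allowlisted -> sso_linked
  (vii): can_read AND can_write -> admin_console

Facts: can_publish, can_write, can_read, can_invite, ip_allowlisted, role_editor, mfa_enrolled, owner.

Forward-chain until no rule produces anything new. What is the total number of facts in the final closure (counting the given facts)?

Round 1 — (iii), (v), (vii), derive break_glass, restricted_mode, admin_console.
Round 2 — (vi), derive sso_linked.
Round 3 — (i), derive elevated.
Round 4 — (ii), (iv), derive device_trusted, role_admin.
Closure: {admin_console, break_glass, can_invite, can_publish, can_read, can_write, device_trusted, elevated, ip_allowlisted, mfa_enrolled, owner, restricted_mode, role_admin, role_editor, sso_linked} — 15 facts.

15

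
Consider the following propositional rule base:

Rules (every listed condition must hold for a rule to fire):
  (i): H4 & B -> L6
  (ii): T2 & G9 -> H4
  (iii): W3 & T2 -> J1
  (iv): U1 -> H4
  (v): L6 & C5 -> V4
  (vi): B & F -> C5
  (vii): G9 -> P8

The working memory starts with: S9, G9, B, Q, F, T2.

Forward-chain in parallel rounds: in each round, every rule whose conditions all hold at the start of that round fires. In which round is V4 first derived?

3

Round 1: (ii) [T2 & G9 -> H4]; (vi) [B & F -> C5]; (vii) [G9 -> P8]. Adds H4, C5, P8.
Round 2: (i) [H4 & B -> L6]. Adds L6.
Round 3: (v) [L6 & C5 -> V4]. Adds V4.
V4 first appears in round 3.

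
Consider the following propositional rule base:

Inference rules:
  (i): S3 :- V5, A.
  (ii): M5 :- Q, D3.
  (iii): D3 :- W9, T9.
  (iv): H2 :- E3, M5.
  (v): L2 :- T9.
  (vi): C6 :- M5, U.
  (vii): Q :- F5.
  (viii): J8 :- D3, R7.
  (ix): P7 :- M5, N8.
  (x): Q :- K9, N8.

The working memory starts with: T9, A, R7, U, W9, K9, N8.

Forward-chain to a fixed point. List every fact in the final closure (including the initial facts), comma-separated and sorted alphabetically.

Round 1 fires (iii), (v), (x), giving D3, L2, Q.
Round 2 fires (ii), (viii), giving M5, J8.
Round 3 fires (vi), (ix), giving C6, P7.

A, C6, D3, J8, K9, L2, M5, N8, P7, Q, R7, T9, U, W9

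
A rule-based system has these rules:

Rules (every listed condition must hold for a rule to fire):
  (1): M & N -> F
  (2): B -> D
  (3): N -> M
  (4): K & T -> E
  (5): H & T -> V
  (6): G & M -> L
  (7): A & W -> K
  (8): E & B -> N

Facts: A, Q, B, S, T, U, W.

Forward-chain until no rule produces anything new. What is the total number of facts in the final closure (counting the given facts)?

Round 1 fires (2), (7), giving D, K.
Round 2 fires (4), giving E.
Round 3 fires (8), giving N.
Round 4 fires (3), giving M.
Round 5 fires (1), giving F.
Closure: {A, B, D, E, F, K, M, N, Q, S, T, U, W} — 13 facts.

13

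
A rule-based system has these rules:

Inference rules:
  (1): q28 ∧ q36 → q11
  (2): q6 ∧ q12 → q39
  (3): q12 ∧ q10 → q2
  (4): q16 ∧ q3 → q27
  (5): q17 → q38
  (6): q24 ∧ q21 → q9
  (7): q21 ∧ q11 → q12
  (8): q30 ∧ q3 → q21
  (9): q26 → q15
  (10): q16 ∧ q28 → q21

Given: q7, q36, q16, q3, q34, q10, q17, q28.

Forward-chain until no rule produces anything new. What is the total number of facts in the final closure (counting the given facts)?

Round 1 fires (1), (4), (5), (10), giving q11, q27, q38, q21.
Round 2 fires (7), giving q12.
Round 3 fires (3), giving q2.
Closure: {q10, q11, q12, q16, q17, q2, q21, q27, q28, q3, q34, q36, q38, q7} — 14 facts.

14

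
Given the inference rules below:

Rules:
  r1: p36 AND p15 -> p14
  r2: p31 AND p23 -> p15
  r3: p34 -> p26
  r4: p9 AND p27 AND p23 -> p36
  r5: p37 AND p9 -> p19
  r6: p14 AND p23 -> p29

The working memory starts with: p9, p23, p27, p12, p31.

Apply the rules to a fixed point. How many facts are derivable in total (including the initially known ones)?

[1] r2 [p31 AND p23 -> p15]; r4 [p9 AND p27 AND p23 -> p36]. ⇒ new: p15, p36.
[2] r1 [p36 AND p15 -> p14]. ⇒ new: p14.
[3] r6 [p14 AND p23 -> p29]. ⇒ new: p29.
Closure: {p12, p14, p15, p23, p27, p29, p31, p36, p9} — 9 facts.

9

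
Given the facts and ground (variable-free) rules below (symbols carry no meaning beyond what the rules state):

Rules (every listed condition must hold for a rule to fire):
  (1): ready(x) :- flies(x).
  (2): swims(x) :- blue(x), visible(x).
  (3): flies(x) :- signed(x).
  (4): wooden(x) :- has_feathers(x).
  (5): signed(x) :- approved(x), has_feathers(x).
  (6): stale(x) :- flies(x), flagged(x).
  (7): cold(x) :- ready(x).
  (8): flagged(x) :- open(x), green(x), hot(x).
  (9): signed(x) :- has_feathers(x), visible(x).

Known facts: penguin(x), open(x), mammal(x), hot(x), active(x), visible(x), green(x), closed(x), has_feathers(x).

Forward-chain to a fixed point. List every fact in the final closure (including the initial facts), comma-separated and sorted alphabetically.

active(x), closed(x), cold(x), flagged(x), flies(x), green(x), has_feathers(x), hot(x), mammal(x), open(x), penguin(x), ready(x), signed(x), stale(x), visible(x), wooden(x)

[1] (4) [wooden(x) :- has_feathers(x).]; (8) [flagged(x) :- open(x), green(x), hot(x).]; (9) [signed(x) :- has_feathers(x), visible(x).]. ⇒ new: wooden(x), flagged(x), signed(x).
[2] (3) [flies(x) :- signed(x).]. ⇒ new: flies(x).
[3] (1) [ready(x) :- flies(x).]; (6) [stale(x) :- flies(x), flagged(x).]. ⇒ new: ready(x), stale(x).
[4] (7) [cold(x) :- ready(x).]. ⇒ new: cold(x).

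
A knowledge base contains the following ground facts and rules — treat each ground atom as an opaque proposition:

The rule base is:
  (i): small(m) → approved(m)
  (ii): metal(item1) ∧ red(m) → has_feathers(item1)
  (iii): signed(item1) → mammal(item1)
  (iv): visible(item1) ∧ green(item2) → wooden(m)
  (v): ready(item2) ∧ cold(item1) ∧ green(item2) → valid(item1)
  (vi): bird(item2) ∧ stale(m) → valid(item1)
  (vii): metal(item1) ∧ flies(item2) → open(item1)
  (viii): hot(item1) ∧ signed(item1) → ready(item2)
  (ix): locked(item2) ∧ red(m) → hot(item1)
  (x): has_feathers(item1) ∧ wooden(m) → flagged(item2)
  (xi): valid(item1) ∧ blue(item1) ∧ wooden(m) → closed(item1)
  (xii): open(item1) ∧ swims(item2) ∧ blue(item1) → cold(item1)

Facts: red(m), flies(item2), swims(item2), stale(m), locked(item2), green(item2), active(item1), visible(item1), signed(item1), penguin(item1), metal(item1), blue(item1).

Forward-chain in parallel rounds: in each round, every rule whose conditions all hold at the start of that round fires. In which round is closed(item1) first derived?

Round 1 — (ii), (iii), (iv), (vii), (ix), derive has_feathers(item1), mammal(item1), wooden(m), open(item1), hot(item1).
Round 2 — (viii), (x), (xii), derive ready(item2), flagged(item2), cold(item1).
Round 3 — (v), derive valid(item1).
Round 4 — (xi), derive closed(item1).
closed(item1) first appears in round 4.

4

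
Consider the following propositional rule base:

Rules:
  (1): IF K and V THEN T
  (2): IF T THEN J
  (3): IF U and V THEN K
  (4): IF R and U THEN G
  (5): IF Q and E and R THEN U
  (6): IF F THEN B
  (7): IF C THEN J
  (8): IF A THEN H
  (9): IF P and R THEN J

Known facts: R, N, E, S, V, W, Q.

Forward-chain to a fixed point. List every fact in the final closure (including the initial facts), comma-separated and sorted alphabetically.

E, G, J, K, N, Q, R, S, T, U, V, W

[1] (5) [IF Q and E and R THEN U]. ⇒ new: U.
[2] (3) [IF U and V THEN K]; (4) [IF R and U THEN G]. ⇒ new: K, G.
[3] (1) [IF K and V THEN T]. ⇒ new: T.
[4] (2) [IF T THEN J]. ⇒ new: J.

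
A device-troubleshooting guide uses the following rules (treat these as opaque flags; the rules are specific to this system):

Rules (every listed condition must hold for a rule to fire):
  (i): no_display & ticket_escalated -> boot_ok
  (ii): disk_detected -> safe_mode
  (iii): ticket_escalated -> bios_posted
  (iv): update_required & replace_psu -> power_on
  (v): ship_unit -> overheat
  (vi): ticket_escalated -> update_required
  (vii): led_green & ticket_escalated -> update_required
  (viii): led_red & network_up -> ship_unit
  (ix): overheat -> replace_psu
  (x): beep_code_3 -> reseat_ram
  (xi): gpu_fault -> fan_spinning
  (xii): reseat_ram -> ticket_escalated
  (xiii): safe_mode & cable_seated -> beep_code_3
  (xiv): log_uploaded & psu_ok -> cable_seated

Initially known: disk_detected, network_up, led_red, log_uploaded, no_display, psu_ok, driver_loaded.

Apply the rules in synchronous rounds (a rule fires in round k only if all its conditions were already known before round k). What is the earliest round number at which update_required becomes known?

Round 1: (ii) [disk_detected -> safe_mode]; (viii) [led_red & network_up -> ship_unit]; (xiv) [log_uploaded & psu_ok -> cable_seated]. Adds safe_mode, ship_unit, cable_seated.
Round 2: (v) [ship_unit -> overheat]; (xiii) [safe_mode & cable_seated -> beep_code_3]. Adds overheat, beep_code_3.
Round 3: (ix) [overheat -> replace_psu]; (x) [beep_code_3 -> reseat_ram]. Adds replace_psu, reseat_ram.
Round 4: (xii) [reseat_ram -> ticket_escalated]. Adds ticket_escalated.
Round 5: (i) [no_display & ticket_escalated -> boot_ok]; (iii) [ticket_escalated -> bios_posted]; (vi) [ticket_escalated -> update_required]. Adds boot_ok, bios_posted, update_required.
update_required first appears in round 5.

5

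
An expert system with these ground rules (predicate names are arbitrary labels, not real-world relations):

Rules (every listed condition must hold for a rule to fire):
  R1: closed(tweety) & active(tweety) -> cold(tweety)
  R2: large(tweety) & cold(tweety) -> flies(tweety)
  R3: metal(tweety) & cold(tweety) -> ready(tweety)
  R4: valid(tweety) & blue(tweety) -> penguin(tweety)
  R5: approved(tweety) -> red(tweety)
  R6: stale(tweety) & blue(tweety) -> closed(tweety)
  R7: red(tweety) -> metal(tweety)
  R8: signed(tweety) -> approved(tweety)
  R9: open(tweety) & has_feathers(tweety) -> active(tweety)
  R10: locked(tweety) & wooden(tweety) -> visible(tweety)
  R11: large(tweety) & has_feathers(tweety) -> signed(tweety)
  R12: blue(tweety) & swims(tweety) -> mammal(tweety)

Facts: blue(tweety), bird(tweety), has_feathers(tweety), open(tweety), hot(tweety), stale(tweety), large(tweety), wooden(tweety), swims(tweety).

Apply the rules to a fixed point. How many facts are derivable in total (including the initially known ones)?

19

Round 1: R6 [stale(tweety) & blue(tweety) -> closed(tweety)]; R9 [open(tweety) & has_feathers(tweety) -> active(tweety)]; R11 [large(tweety) & has_feathers(tweety) -> signed(tweety)]; R12 [blue(tweety) & swims(tweety) -> mammal(tweety)]. Adds closed(tweety), active(tweety), signed(tweety), mammal(tweety).
Round 2: R1 [closed(tweety) & active(tweety) -> cold(tweety)]; R8 [signed(tweety) -> approved(tweety)]. Adds cold(tweety), approved(tweety).
Round 3: R2 [large(tweety) & cold(tweety) -> flies(tweety)]; R5 [approved(tweety) -> red(tweety)]. Adds flies(tweety), red(tweety).
Round 4: R7 [red(tweety) -> metal(tweety)]. Adds metal(tweety).
Round 5: R3 [metal(tweety) & cold(tweety) -> ready(tweety)]. Adds ready(tweety).
Closure: {active(tweety), approved(tweety), bird(tweety), blue(tweety), closed(tweety), cold(tweety), flies(tweety), has_feathers(tweety), hot(tweety), large(tweety), mammal(tweety), metal(tweety), open(tweety), ready(tweety), red(tweety), signed(tweety), stale(tweety), swims(tweety), wooden(tweety)} — 19 facts.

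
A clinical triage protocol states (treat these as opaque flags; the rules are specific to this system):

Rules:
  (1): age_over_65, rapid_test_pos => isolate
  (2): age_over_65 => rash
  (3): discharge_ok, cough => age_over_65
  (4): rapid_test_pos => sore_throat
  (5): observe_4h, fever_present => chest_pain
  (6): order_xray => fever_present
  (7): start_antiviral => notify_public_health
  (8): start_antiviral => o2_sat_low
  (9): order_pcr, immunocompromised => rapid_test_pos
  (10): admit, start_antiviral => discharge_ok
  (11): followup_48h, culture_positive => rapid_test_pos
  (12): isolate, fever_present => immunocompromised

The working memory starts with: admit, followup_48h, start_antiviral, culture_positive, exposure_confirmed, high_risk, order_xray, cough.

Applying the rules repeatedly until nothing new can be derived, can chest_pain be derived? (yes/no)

Round 1 — (6), (7), (8), (10), (11), derive fever_present, notify_public_health, o2_sat_low, discharge_ok, rapid_test_pos.
Round 2 — (3), (4), derive age_over_65, sore_throat.
Round 3 — (1), (2), derive isolate, rash.
Round 4 — (12), derive immunocompromised.
Fixed point reached. chest_pain is concluded only by (5); (5) needs observe_4h (never derived).

no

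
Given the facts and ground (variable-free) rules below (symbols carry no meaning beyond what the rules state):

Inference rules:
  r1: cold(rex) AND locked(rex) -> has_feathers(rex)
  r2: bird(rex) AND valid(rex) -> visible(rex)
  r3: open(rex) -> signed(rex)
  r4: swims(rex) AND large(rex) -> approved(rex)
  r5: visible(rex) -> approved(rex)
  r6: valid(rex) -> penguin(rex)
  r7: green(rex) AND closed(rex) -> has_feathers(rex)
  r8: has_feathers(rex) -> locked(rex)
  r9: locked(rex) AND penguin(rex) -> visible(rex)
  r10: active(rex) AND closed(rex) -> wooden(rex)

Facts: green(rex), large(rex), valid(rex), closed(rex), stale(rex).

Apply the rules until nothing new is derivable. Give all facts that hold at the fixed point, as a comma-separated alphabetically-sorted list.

Round 1: r6 [valid(rex) -> penguin(rex)]; r7 [green(rex) AND closed(rex) -> has_feathers(rex)]. Adds penguin(rex), has_feathers(rex).
Round 2: r8 [has_feathers(rex) -> locked(rex)]. Adds locked(rex).
Round 3: r9 [locked(rex) AND penguin(rex) -> visible(rex)]. Adds visible(rex).
Round 4: r5 [visible(rex) -> approved(rex)]. Adds approved(rex).

approved(rex), closed(rex), green(rex), has_feathers(rex), large(rex), locked(rex), penguin(rex), stale(rex), valid(rex), visible(rex)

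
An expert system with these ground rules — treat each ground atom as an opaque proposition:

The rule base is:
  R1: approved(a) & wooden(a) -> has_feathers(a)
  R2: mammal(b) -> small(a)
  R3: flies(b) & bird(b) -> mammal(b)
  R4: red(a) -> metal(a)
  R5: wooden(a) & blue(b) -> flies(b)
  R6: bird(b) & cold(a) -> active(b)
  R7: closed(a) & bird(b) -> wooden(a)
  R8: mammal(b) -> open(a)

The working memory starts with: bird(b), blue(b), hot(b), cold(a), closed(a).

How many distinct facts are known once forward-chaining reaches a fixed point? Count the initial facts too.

11

Round 1: R6 [bird(b) & cold(a) -> active(b)]; R7 [closed(a) & bird(b) -> wooden(a)]. New: active(b), wooden(a).
Round 2: R5 [wooden(a) & blue(b) -> flies(b)]. New: flies(b).
Round 3: R3 [flies(b) & bird(b) -> mammal(b)]. New: mammal(b).
Round 4: R2 [mammal(b) -> small(a)]; R8 [mammal(b) -> open(a)]. New: small(a), open(a).
Closure: {active(b), bird(b), blue(b), closed(a), cold(a), flies(b), hot(b), mammal(b), open(a), small(a), wooden(a)} — 11 facts.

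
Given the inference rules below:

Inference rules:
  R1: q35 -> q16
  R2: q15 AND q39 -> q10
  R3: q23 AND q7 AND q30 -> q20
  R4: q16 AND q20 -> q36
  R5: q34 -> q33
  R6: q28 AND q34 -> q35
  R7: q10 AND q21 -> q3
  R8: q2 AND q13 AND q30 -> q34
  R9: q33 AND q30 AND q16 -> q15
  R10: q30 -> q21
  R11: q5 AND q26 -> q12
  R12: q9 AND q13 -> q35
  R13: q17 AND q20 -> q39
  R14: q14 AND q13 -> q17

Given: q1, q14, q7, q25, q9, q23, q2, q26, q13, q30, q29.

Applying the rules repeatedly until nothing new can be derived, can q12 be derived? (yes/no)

no

Round 1 — R3, R8, R10, R12, R14, derive q20, q34, q21, q35, q17.
Round 2 — R1, R5, R13, derive q16, q33, q39.
Round 3 — R4, R9, derive q36, q15.
Round 4 — R2, derive q10.
Round 5 — R7, derive q3.
Fixed point reached. q12 is concluded only by R11; R11 needs q5 (never derived).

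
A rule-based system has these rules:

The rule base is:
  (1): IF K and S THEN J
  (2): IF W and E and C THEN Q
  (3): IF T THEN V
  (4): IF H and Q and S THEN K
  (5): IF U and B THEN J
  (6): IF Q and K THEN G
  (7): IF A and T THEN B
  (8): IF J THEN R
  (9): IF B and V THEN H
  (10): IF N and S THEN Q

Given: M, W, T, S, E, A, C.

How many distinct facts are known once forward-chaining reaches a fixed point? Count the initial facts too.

15

Round 1 — (2), (3), (7), derive Q, V, B.
Round 2 — (9), derive H.
Round 3 — (4), derive K.
Round 4 — (1), (6), derive J, G.
Round 5 — (8), derive R.
Closure: {A, B, C, E, G, H, J, K, M, Q, R, S, T, V, W} — 15 facts.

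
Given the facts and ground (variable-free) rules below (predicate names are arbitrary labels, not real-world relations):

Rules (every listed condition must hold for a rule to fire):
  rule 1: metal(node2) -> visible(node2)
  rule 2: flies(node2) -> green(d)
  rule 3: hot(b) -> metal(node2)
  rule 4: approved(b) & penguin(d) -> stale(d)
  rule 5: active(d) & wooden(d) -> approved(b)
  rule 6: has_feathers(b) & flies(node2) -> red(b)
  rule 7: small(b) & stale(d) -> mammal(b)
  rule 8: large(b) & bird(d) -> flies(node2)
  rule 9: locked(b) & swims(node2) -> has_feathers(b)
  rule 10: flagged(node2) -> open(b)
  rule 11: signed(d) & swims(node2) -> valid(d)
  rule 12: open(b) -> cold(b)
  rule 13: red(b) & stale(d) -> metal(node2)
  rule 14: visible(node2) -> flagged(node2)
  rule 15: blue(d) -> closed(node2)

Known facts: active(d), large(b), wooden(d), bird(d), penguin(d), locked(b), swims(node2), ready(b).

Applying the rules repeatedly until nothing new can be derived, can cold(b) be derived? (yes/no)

yes

Round 1: rule 5 [active(d) & wooden(d) -> approved(b)]; rule 8 [large(b) & bird(d) -> flies(node2)]; rule 9 [locked(b) & swims(node2) -> has_feathers(b)]. New: approved(b), flies(node2), has_feathers(b).
Round 2: rule 2 [flies(node2) -> green(d)]; rule 4 [approved(b) & penguin(d) -> stale(d)]; rule 6 [has_feathers(b) & flies(node2) -> red(b)]. New: green(d), stale(d), red(b).
Round 3: rule 13 [red(b) & stale(d) -> metal(node2)]. New: metal(node2).
Round 4: rule 1 [metal(node2) -> visible(node2)]. New: visible(node2).
Round 5: rule 14 [visible(node2) -> flagged(node2)]. New: flagged(node2).
Round 6: rule 10 [flagged(node2) -> open(b)]. New: open(b).
Round 7: rule 12 [open(b) -> cold(b)]. New: cold(b).
cold(b) appears in round 7, so it is derivable.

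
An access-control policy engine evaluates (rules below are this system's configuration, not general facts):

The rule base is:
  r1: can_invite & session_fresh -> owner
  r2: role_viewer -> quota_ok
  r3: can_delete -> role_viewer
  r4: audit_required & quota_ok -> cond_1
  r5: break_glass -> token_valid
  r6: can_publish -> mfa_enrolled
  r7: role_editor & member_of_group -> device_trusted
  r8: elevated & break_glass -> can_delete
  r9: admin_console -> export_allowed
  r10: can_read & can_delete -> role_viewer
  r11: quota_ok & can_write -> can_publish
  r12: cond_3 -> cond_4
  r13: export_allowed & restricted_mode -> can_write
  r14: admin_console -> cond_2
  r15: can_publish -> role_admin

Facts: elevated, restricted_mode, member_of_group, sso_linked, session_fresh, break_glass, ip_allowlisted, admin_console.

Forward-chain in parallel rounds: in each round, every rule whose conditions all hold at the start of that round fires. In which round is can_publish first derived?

[1] r5 [break_glass -> token_valid]; r8 [elevated & break_glass -> can_delete]; r9 [admin_console -> export_allowed]; r14 [admin_console -> cond_2]. ⇒ new: token_valid, can_delete, export_allowed, cond_2.
[2] r3 [can_delete -> role_viewer]; r13 [export_allowed & restricted_mode -> can_write]. ⇒ new: role_viewer, can_write.
[3] r2 [role_viewer -> quota_ok]. ⇒ new: quota_ok.
[4] r11 [quota_ok & can_write -> can_publish]. ⇒ new: can_publish.
can_publish first appears in round 4.

4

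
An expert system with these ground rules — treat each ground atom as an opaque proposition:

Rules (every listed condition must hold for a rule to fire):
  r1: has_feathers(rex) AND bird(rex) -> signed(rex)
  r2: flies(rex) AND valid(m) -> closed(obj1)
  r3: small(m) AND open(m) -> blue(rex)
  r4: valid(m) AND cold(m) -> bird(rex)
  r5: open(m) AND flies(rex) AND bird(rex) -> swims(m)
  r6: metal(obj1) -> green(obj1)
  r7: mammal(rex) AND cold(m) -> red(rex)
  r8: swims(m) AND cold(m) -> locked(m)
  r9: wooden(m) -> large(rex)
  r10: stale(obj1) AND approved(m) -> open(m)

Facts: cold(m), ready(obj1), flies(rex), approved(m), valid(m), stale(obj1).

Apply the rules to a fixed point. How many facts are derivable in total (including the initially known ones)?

11

[1] r2 [flies(rex) AND valid(m) -> closed(obj1)]; r4 [valid(m) AND cold(m) -> bird(rex)]; r10 [stale(obj1) AND approved(m) -> open(m)]. ⇒ new: closed(obj1), bird(rex), open(m).
[2] r5 [open(m) AND flies(rex) AND bird(rex) -> swims(m)]. ⇒ new: swims(m).
[3] r8 [swims(m) AND cold(m) -> locked(m)]. ⇒ new: locked(m).
Closure: {approved(m), bird(rex), closed(obj1), cold(m), flies(rex), locked(m), open(m), ready(obj1), stale(obj1), swims(m), valid(m)} — 11 facts.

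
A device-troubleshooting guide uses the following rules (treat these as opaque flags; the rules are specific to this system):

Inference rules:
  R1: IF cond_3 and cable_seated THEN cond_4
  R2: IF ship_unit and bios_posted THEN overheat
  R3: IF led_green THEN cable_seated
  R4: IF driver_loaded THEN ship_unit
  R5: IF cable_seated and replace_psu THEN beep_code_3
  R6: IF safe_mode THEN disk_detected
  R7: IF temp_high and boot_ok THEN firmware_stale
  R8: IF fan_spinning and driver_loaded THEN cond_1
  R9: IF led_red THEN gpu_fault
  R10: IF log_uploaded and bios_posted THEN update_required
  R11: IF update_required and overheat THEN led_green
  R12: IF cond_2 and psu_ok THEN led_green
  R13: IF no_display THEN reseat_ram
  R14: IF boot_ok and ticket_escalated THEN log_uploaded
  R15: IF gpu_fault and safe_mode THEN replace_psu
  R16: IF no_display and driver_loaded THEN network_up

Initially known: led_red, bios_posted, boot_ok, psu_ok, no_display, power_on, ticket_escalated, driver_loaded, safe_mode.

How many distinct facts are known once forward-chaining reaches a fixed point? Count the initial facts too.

Round 1 fires R4, R6, R9, R13, R14, R16, giving ship_unit, disk_detected, gpu_fault, reseat_ram, log_uploaded, network_up.
Round 2 fires R2, R10, R15, giving overheat, update_required, replace_psu.
Round 3 fires R11, giving led_green.
Round 4 fires R3, giving cable_seated.
Round 5 fires R5, giving beep_code_3.
Closure: {beep_code_3, bios_posted, boot_ok, cable_seated, disk_detected, driver_loaded, gpu_fault, led_green, led_red, log_uploaded, network_up, no_display, overheat, power_on, psu_ok, replace_psu, reseat_ram, safe_mode, ship_unit, ticket_escalated, update_required} — 21 facts.

21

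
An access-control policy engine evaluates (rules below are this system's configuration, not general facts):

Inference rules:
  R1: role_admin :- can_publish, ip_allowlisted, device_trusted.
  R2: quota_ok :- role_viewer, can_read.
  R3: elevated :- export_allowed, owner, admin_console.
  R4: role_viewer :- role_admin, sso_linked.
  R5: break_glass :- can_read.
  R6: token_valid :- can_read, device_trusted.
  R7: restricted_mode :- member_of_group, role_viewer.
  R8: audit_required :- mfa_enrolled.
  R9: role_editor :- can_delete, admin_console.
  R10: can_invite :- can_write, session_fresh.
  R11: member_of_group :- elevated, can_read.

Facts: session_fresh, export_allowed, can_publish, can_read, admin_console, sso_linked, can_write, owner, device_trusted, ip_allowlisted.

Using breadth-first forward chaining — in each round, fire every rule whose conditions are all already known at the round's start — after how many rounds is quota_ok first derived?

Round 1: R1 [role_admin :- can_publish, ip_allowlisted, device_trusted.]; R3 [elevated :- export_allowed, owner, admin_console.]; R5 [break_glass :- can_read.]; R6 [token_valid :- can_read, device_trusted.]; R10 [can_invite :- can_write, session_fresh.]. New: role_admin, elevated, break_glass, token_valid, can_invite.
Round 2: R4 [role_viewer :- role_admin, sso_linked.]; R11 [member_of_group :- elevated, can_read.]. New: role_viewer, member_of_group.
Round 3: R2 [quota_ok :- role_viewer, can_read.]; R7 [restricted_mode :- member_of_group, role_viewer.]. New: quota_ok, restricted_mode.
quota_ok first appears in round 3.

3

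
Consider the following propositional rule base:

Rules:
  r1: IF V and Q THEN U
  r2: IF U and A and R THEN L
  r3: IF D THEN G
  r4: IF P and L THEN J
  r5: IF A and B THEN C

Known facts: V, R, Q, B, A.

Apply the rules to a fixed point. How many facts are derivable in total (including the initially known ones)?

8

Round 1 — r1, r5, derive U, C.
Round 2 — r2, derive L.
Closure: {A, B, C, L, Q, R, U, V} — 8 facts.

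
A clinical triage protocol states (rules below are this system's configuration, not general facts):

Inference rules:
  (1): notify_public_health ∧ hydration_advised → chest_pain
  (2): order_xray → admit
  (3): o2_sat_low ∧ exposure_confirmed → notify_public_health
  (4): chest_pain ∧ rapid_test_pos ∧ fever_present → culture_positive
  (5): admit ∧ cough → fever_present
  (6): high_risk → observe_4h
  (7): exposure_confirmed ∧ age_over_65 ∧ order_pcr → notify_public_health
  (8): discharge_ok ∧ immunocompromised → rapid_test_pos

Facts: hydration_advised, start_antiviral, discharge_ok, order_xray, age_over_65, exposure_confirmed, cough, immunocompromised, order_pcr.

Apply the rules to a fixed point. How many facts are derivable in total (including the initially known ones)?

Round 1: (2) [order_xray → admit]; (7) [exposure_confirmed ∧ age_over_65 ∧ order_pcr → notify_public_health]; (8) [discharge_ok ∧ immunocompromised → rapid_test_pos]. Adds admit, notify_public_health, rapid_test_pos.
Round 2: (1) [notify_public_health ∧ hydration_advised → chest_pain]; (5) [admit ∧ cough → fever_present]. Adds chest_pain, fever_present.
Round 3: (4) [chest_pain ∧ rapid_test_pos ∧ fever_present → culture_positive]. Adds culture_positive.
Closure: {admit, age_over_65, chest_pain, cough, culture_positive, discharge_ok, exposure_confirmed, fever_present, hydration_advised, immunocompromised, notify_public_health, order_pcr, order_xray, rapid_test_pos, start_antiviral} — 15 facts.

15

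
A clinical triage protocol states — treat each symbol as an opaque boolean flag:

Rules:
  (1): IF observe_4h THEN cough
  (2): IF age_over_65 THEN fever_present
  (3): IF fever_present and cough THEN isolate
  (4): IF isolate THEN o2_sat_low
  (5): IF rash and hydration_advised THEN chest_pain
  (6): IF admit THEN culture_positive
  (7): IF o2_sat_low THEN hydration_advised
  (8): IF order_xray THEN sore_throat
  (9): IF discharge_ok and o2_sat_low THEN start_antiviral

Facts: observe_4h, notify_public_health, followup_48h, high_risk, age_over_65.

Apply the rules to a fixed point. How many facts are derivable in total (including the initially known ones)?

10

Round 1 fires (1), (2), giving cough, fever_present.
Round 2 fires (3), giving isolate.
Round 3 fires (4), giving o2_sat_low.
Round 4 fires (7), giving hydration_advised.
Closure: {age_over_65, cough, fever_present, followup_48h, high_risk, hydration_advised, isolate, notify_public_health, o2_sat_low, observe_4h} — 10 facts.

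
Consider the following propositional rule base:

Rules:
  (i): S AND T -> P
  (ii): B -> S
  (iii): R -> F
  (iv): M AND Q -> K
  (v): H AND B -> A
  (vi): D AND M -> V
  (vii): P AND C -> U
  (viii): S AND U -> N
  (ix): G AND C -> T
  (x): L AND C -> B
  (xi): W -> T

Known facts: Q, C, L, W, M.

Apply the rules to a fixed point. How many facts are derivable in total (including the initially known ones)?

Round 1: (iv) [M AND Q -> K]; (x) [L AND C -> B]; (xi) [W -> T]. New: K, B, T.
Round 2: (ii) [B -> S]. New: S.
Round 3: (i) [S AND T -> P]. New: P.
Round 4: (vii) [P AND C -> U]. New: U.
Round 5: (viii) [S AND U -> N]. New: N.
Closure: {B, C, K, L, M, N, P, Q, S, T, U, W} — 12 facts.

12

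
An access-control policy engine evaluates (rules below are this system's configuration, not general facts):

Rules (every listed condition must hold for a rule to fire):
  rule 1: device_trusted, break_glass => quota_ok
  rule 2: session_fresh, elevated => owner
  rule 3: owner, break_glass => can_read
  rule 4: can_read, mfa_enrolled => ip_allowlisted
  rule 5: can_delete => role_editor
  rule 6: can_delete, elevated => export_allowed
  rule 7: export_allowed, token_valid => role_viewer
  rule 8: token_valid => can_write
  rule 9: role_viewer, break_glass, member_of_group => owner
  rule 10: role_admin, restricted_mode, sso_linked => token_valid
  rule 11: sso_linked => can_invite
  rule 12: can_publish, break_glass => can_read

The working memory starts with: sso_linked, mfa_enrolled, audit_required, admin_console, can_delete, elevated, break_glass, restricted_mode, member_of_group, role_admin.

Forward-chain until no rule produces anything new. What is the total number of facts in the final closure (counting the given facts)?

Round 1: rule 5 [can_delete => role_editor]; rule 6 [can_delete, elevated => export_allowed]; rule 10 [role_admin, restricted_mode, sso_linked => token_valid]; rule 11 [sso_linked => can_invite]. New: role_editor, export_allowed, token_valid, can_invite.
Round 2: rule 7 [export_allowed, token_valid => role_viewer]; rule 8 [token_valid => can_write]. New: role_viewer, can_write.
Round 3: rule 9 [role_viewer, break_glass, member_of_group => owner]. New: owner.
Round 4: rule 3 [owner, break_glass => can_read]. New: can_read.
Round 5: rule 4 [can_read, mfa_enrolled => ip_allowlisted]. New: ip_allowlisted.
Closure: {admin_console, audit_required, break_glass, can_delete, can_invite, can_read, can_write, elevated, export_allowed, ip_allowlisted, member_of_group, mfa_enrolled, owner, restricted_mode, role_admin, role_editor, role_viewer, sso_linked, token_valid} — 19 facts.

19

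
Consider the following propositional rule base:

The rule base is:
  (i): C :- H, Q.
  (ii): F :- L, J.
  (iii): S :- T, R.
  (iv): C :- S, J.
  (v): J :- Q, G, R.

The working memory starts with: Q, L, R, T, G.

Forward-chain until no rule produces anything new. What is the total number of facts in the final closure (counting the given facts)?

Round 1: (iii) [S :- T, R.]; (v) [J :- Q, G, R.]. New: S, J.
Round 2: (ii) [F :- L, J.]; (iv) [C :- S, J.]. New: F, C.
Closure: {C, F, G, J, L, Q, R, S, T} — 9 facts.

9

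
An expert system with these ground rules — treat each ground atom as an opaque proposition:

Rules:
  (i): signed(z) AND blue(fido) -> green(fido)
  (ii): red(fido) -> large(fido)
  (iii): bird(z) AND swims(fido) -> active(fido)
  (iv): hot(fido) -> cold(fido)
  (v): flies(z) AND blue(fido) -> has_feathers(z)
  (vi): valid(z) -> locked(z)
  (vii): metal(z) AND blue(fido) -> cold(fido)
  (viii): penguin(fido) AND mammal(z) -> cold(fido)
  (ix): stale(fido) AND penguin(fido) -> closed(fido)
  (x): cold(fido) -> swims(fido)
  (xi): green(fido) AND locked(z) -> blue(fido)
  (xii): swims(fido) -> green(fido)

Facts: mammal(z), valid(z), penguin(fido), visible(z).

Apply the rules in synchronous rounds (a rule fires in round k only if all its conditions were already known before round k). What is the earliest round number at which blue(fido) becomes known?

4

[1] (vi) [valid(z) -> locked(z)]; (viii) [penguin(fido) AND mammal(z) -> cold(fido)]. ⇒ new: locked(z), cold(fido).
[2] (x) [cold(fido) -> swims(fido)]. ⇒ new: swims(fido).
[3] (xii) [swims(fido) -> green(fido)]. ⇒ new: green(fido).
[4] (xi) [green(fido) AND locked(z) -> blue(fido)]. ⇒ new: blue(fido).
blue(fido) first appears in round 4.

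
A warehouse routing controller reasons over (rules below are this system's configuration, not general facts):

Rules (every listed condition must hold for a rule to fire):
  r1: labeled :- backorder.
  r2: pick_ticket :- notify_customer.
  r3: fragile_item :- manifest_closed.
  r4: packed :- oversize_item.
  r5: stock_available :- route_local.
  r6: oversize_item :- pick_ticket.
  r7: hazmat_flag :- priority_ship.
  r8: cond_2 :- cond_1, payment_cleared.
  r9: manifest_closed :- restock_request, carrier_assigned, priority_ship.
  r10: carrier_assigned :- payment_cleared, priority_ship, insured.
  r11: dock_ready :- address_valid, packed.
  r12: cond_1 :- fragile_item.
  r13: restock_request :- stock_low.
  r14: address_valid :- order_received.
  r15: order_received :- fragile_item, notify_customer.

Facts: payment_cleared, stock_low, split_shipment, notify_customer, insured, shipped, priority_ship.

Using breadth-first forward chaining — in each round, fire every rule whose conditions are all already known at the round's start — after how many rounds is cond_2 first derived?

5

[1] r2 [pick_ticket :- notify_customer.]; r7 [hazmat_flag :- priority_ship.]; r10 [carrier_assigned :- payment_cleared, priority_ship, insured.]; r13 [restock_request :- stock_low.]. ⇒ new: pick_ticket, hazmat_flag, carrier_assigned, restock_request.
[2] r6 [oversize_item :- pick_ticket.]; r9 [manifest_closed :- restock_request, carrier_assigned, priority_ship.]. ⇒ new: oversize_item, manifest_closed.
[3] r3 [fragile_item :- manifest_closed.]; r4 [packed :- oversize_item.]. ⇒ new: fragile_item, packed.
[4] r12 [cond_1 :- fragile_item.]; r15 [order_received :- fragile_item, notify_customer.]. ⇒ new: cond_1, order_received.
[5] r8 [cond_2 :- cond_1, payment_cleared.]; r14 [address_valid :- order_received.]. ⇒ new: cond_2, address_valid.
cond_2 first appears in round 5.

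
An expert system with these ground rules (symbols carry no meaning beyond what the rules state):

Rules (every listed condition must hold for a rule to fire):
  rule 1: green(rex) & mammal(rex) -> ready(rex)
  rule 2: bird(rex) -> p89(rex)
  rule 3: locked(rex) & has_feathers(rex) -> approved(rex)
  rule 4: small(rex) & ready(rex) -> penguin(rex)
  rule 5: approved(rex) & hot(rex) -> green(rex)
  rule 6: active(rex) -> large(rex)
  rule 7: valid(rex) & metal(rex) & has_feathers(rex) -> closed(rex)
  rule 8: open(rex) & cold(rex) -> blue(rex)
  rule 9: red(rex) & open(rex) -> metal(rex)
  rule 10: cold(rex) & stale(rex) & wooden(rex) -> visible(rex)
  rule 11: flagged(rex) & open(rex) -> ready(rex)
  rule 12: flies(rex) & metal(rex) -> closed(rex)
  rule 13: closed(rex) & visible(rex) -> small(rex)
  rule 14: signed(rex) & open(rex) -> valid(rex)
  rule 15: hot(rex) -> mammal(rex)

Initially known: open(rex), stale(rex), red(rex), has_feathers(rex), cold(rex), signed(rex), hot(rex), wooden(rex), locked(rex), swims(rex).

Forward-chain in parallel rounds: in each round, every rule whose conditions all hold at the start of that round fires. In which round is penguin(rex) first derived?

4

Round 1: rule 3 [locked(rex) & has_feathers(rex) -> approved(rex)]; rule 8 [open(rex) & cold(rex) -> blue(rex)]; rule 9 [red(rex) & open(rex) -> metal(rex)]; rule 10 [cold(rex) & stale(rex) & wooden(rex) -> visible(rex)]; rule 14 [signed(rex) & open(rex) -> valid(rex)]; rule 15 [hot(rex) -> mammal(rex)]. New: approved(rex), blue(rex), metal(rex), visible(rex), valid(rex), mammal(rex).
Round 2: rule 5 [approved(rex) & hot(rex) -> green(rex)]; rule 7 [valid(rex) & metal(rex) & has_feathers(rex) -> closed(rex)]. New: green(rex), closed(rex).
Round 3: rule 1 [green(rex) & mammal(rex) -> ready(rex)]; rule 13 [closed(rex) & visible(rex) -> small(rex)]. New: ready(rex), small(rex).
Round 4: rule 4 [small(rex) & ready(rex) -> penguin(rex)]. New: penguin(rex).
penguin(rex) first appears in round 4.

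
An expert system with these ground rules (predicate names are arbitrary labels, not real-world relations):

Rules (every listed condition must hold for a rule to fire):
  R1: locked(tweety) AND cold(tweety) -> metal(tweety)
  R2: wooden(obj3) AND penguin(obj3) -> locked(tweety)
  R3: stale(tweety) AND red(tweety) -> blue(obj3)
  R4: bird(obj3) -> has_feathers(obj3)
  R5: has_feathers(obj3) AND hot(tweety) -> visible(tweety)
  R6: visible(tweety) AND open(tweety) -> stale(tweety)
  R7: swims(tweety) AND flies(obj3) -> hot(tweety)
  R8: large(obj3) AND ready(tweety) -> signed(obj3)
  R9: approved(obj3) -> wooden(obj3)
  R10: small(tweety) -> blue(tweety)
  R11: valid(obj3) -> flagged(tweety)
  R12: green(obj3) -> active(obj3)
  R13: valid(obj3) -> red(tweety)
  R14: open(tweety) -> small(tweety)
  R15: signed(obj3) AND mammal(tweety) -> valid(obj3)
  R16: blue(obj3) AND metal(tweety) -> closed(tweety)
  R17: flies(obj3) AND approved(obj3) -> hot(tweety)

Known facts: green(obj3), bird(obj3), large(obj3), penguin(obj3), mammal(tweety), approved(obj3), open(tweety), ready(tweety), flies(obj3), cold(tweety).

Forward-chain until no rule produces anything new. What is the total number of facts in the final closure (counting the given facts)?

Round 1 — R4, R8, R9, R12, R14, R17, derive has_feathers(obj3), signed(obj3), wooden(obj3), active(obj3), small(tweety), hot(tweety).
Round 2 — R2, R5, R10, R15, derive locked(tweety), visible(tweety), blue(tweety), valid(obj3).
Round 3 — R1, R6, R11, R13, derive metal(tweety), stale(tweety), flagged(tweety), red(tweety).
Round 4 — R3, derive blue(obj3).
Round 5 — R16, derive closed(tweety).
Closure: {active(obj3), approved(obj3), bird(obj3), blue(obj3), blue(tweety), closed(tweety), cold(tweety), flagged(tweety), flies(obj3), green(obj3), has_feathers(obj3), hot(tweety), large(obj3), locked(tweety), mammal(tweety), metal(tweety), open(tweety), penguin(obj3), ready(tweety), red(tweety), signed(obj3), small(tweety), stale(tweety), valid(obj3), visible(tweety), wooden(obj3)} — 26 facts.

26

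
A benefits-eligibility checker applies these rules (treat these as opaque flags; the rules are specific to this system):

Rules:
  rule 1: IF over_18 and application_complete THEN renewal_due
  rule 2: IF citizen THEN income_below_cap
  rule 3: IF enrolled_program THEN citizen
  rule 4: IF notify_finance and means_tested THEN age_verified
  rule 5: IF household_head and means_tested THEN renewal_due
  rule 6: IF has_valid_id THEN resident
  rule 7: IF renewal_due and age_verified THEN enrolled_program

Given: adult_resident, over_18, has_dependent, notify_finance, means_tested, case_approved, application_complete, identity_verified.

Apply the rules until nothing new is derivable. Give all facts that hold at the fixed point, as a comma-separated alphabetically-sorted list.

Round 1 fires rule 1, rule 4, giving renewal_due, age_verified.
Round 2 fires rule 7, giving enrolled_program.
Round 3 fires rule 3, giving citizen.
Round 4 fires rule 2, giving income_below_cap.

adult_resident, age_verified, application_complete, case_approved, citizen, enrolled_program, has_dependent, identity_verified, income_below_cap, means_tested, notify_finance, over_18, renewal_due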